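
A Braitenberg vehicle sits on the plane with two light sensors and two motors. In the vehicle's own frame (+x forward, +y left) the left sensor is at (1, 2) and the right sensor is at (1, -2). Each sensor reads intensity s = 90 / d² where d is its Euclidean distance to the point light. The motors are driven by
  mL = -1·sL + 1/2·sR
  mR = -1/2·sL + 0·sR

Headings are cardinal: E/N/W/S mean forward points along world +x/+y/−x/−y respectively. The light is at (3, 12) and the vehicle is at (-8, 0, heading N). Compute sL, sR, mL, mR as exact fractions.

left sensor world pos  = (-10, 1); dL² = 290
right sensor world pos = (-6, 1); dR² = 202
sL = 90/290 = 9/29
sR = 90/202 = 45/101
mL = -1·sL + 1/2·sR = -513/5858
mR = -1/2·sL + 0·sR = -9/58

9/29 45/101 -513/5858 -9/58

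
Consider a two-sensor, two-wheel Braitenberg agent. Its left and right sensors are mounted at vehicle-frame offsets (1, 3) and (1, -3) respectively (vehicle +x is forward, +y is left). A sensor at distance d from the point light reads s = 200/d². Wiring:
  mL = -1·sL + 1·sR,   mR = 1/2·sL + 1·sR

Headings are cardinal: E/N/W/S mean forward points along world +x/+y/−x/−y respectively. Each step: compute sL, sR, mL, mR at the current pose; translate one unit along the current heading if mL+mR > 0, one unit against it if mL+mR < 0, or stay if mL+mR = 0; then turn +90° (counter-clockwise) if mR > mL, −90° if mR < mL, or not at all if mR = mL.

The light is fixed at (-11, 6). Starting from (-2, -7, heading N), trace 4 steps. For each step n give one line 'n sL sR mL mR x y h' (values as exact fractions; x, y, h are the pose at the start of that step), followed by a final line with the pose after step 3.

n=0: pose=(-2,-7,N); sL=10/9, sR=25/36; mL=-5/12, mR=5/4; mL+mR=5/6 → advance +1; mR−mL=5/3 → turn +1·90°
n=1: pose=(-2,-6,W); sL=200/289, sR=40/29; mL=5760/8381, mR=14460/8381; mL+mR=20220/8381 → advance +1; mR−mL=300/289 → turn +1·90°
n=2: pose=(-3,-6,S); sL=20/29, sR=100/97; mL=960/2813, mR=3870/2813; mL+mR=4830/2813 → advance +1; mR−mL=30/29 → turn +1·90°
n=3: pose=(-3,-7,E); sL=200/181, sR=200/337; mL=-31200/60997, mR=69900/60997; mL+mR=38700/60997 → advance +1; mR−mL=300/181 → turn +1·90°

0 10/9 25/36 -5/12 5/4 -2 -7 N
1 200/289 40/29 5760/8381 14460/8381 -2 -6 W
2 20/29 100/97 960/2813 3870/2813 -3 -6 S
3 200/181 200/337 -31200/60997 69900/60997 -3 -7 E
final -2 -7 N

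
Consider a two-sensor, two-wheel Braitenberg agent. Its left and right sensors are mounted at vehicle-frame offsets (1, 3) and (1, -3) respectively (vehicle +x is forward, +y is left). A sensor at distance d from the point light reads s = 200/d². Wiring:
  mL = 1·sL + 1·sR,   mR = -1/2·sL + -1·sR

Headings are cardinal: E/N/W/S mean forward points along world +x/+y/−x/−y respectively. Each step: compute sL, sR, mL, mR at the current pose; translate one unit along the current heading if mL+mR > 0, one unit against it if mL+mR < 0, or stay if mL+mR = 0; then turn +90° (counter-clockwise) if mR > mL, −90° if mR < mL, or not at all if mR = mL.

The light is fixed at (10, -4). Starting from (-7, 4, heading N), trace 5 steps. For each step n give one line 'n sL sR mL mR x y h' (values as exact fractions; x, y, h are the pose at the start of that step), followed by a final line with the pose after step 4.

n=0: pose=(-7,4,N); sL=200/481, sR=200/277; mL=151600/133237, mR=-123900/133237; mL+mR=100/481 → advance +1; mR−mL=-275500/133237 → turn -1·90°
n=1: pose=(-7,5,E); sL=1/2, sR=50/73; mL=173/146, mR=-273/292; mL+mR=1/4 → advance +1; mR−mL=-619/292 → turn -1·90°
n=2: pose=(-6,5,S); sL=200/233, sR=8/17; mL=5264/3961, mR=-3564/3961; mL+mR=100/233 → advance +1; mR−mL=-8828/3961 → turn -1·90°
n=3: pose=(-6,4,W); sL=100/157, sR=20/41; mL=7240/6437, mR=-5190/6437; mL+mR=50/157 → advance +1; mR−mL=-12430/6437 → turn -1·90°
n=4: pose=(-7,4,N); sL=200/481, sR=200/277; mL=151600/133237, mR=-123900/133237; mL+mR=100/481 → advance +1; mR−mL=-275500/133237 → turn -1·90°

0 200/481 200/277 151600/133237 -123900/133237 -7 4 N
1 1/2 50/73 173/146 -273/292 -7 5 E
2 200/233 8/17 5264/3961 -3564/3961 -6 5 S
3 100/157 20/41 7240/6437 -5190/6437 -6 4 W
4 200/481 200/277 151600/133237 -123900/133237 -7 4 N
final -7 5 E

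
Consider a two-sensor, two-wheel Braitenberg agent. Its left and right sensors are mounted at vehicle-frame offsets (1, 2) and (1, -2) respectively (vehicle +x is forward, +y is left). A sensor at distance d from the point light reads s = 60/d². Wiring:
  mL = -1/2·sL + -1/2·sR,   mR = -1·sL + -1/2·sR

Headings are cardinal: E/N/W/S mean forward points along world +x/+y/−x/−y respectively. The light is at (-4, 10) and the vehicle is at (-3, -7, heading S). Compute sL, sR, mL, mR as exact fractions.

20/111 12/65 -1316/7215 -1966/7215

left sensor world pos  = (-1, -8); dL² = 333
right sensor world pos = (-5, -8); dR² = 325
sL = 60/333 = 20/111
sR = 60/325 = 12/65
mL = -1/2·sL + -1/2·sR = -1316/7215
mR = -1·sL + -1/2·sR = -1966/7215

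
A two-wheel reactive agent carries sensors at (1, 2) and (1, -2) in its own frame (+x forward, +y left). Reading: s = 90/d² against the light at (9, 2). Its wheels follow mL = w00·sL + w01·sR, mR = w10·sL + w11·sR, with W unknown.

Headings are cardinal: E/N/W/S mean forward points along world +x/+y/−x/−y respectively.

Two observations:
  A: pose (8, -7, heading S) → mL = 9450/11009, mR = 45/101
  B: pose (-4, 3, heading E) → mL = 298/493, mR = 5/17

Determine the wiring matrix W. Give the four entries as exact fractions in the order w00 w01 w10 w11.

obs A: pose=(8,-7,S) → sL=90/101, sR=90/109, mL=9450/11009, mR=45/101
obs B: pose=(-4,3,E) → sL=10/17, sR=18/29, mL=298/493, mR=5/17
sensor matrix S = [[90/101, 90/109], [10/17, 18/29]]; det S = 365760/5427437
solve [mL_A; mL_B] = S·[w00; w01] and [mR_A; mR_B] = S·[w10; w11]:
  w00 = 1/2, w01 = 1/2, w10 = 1/2, w11 = 0

1/2 1/2 1/2 0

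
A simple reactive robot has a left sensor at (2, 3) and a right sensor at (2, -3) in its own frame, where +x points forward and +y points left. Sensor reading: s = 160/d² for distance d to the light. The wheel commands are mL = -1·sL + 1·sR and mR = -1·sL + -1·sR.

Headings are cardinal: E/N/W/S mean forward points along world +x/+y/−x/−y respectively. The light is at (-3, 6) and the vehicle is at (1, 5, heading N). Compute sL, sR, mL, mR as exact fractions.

left sensor world pos  = (-2, 7); dL² = 2
right sensor world pos = (4, 7); dR² = 50
sL = 160/2 = 80
sR = 160/50 = 16/5
mL = -1·sL + 1·sR = -384/5
mR = -1·sL + -1·sR = -416/5

80 16/5 -384/5 -416/5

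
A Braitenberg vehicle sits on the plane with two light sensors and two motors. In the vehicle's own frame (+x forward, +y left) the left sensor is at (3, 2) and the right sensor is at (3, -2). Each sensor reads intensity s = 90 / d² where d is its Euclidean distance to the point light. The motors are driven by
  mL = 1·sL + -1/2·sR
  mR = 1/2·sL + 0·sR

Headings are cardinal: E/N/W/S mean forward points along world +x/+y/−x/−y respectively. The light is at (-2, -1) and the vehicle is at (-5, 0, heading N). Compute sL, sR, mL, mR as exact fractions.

90/41 90/17 -315/697 45/41

left sensor world pos  = (-7, 3); dL² = 41
right sensor world pos = (-3, 3); dR² = 17
sL = 90/41 = 90/41
sR = 90/17 = 90/17
mL = 1·sL + -1/2·sR = -315/697
mR = 1/2·sL + 0·sR = 45/41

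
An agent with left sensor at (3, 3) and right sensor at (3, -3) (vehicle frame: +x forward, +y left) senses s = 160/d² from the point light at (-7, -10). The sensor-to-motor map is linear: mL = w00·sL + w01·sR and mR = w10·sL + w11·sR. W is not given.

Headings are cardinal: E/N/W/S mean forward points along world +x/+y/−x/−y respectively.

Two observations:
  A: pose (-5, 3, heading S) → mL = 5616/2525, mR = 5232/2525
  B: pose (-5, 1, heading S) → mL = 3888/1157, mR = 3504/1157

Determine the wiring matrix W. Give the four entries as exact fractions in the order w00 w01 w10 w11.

obs A: pose=(-5,3,S) → sL=32/25, sR=160/101, mL=5616/2525, mR=5232/2525
obs B: pose=(-5,1,S) → sL=160/89, sR=32/13, mL=3888/1157, mR=3504/1157
sensor matrix S = [[32/25, 160/101], [160/89, 32/13]]; det S = 884736/2921425
solve [mL_A; mL_B] = S·[w00; w01] and [mR_A; mR_B] = S·[w10; w11]:
  w00 = 1/2, w01 = 1, w10 = 1, w11 = 1/2

1/2 1 1 1/2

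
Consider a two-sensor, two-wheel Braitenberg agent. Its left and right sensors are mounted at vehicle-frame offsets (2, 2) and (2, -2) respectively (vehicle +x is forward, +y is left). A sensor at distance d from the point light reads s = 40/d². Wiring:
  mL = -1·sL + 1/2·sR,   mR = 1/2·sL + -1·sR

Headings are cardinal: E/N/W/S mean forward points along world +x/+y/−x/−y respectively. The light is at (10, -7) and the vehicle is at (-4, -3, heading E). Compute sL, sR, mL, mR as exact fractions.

left sensor world pos  = (-2, -1); dL² = 180
right sensor world pos = (-2, -5); dR² = 148
sL = 40/180 = 2/9
sR = 40/148 = 10/37
mL = -1·sL + 1/2·sR = -29/333
mR = 1/2·sL + -1·sR = -53/333

2/9 10/37 -29/333 -53/333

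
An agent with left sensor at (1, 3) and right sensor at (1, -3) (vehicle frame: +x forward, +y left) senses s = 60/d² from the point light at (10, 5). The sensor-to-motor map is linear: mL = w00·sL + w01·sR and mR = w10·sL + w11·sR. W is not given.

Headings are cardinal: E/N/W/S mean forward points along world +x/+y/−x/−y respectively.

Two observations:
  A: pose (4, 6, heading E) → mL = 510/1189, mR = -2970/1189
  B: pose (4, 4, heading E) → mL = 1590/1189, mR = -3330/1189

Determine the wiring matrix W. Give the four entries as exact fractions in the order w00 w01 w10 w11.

obs A: pose=(4,6,E) → sL=60/41, sR=60/29, mL=510/1189, mR=-2970/1189
obs B: pose=(4,4,E) → sL=60/29, sR=60/41, mL=1590/1189, mR=-3330/1189
sensor matrix S = [[60/41, 60/29], [60/29, 60/41]]; det S = -3024000/1413721
solve [mL_A; mL_B] = S·[w00; w01] and [mR_A; mR_B] = S·[w10; w11]:
  w00 = 1, w01 = -1/2, w10 = -1, w11 = -1/2

1 -1/2 -1 -1/2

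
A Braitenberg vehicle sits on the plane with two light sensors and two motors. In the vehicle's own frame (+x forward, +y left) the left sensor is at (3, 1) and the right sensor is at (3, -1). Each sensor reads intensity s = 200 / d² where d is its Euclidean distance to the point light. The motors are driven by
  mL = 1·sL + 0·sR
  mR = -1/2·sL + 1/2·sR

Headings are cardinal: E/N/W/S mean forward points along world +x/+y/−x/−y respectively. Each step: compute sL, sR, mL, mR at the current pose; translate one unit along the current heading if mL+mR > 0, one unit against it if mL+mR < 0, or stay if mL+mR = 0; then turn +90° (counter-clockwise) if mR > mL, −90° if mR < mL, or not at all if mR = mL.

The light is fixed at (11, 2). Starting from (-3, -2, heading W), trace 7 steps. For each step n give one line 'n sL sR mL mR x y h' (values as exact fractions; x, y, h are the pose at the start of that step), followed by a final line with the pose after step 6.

0 100/157 100/149 100/157 400/23393 -3 -2 W
1 200/257 200/197 200/257 6000/50629 -4 -2 N
2 50/37 5/4 50/37 -15/296 -4 -1 E
3 40/41 200/261 40/41 -1120/10701 -3 -1 S
4 100/157 100/149 100/157 400/23393 -3 -2 W
5 200/257 200/197 200/257 6000/50629 -4 -2 N
6 50/37 5/4 50/37 -15/296 -4 -1 E
final -3 -1 S

n=0: pose=(-3,-2,W); sL=100/157, sR=100/149; mL=100/157, mR=400/23393; mL+mR=15300/23393 → advance +1; mR−mL=-14500/23393 → turn -1·90°
n=1: pose=(-4,-2,N); sL=200/257, sR=200/197; mL=200/257, mR=6000/50629; mL+mR=45400/50629 → advance +1; mR−mL=-33400/50629 → turn -1·90°
n=2: pose=(-4,-1,E); sL=50/37, sR=5/4; mL=50/37, mR=-15/296; mL+mR=385/296 → advance +1; mR−mL=-415/296 → turn -1·90°
n=3: pose=(-3,-1,S); sL=40/41, sR=200/261; mL=40/41, mR=-1120/10701; mL+mR=9320/10701 → advance +1; mR−mL=-11560/10701 → turn -1·90°
n=4: pose=(-3,-2,W); sL=100/157, sR=100/149; mL=100/157, mR=400/23393; mL+mR=15300/23393 → advance +1; mR−mL=-14500/23393 → turn -1·90°
n=5: pose=(-4,-2,N); sL=200/257, sR=200/197; mL=200/257, mR=6000/50629; mL+mR=45400/50629 → advance +1; mR−mL=-33400/50629 → turn -1·90°
n=6: pose=(-4,-1,E); sL=50/37, sR=5/4; mL=50/37, mR=-15/296; mL+mR=385/296 → advance +1; mR−mL=-415/296 → turn -1·90°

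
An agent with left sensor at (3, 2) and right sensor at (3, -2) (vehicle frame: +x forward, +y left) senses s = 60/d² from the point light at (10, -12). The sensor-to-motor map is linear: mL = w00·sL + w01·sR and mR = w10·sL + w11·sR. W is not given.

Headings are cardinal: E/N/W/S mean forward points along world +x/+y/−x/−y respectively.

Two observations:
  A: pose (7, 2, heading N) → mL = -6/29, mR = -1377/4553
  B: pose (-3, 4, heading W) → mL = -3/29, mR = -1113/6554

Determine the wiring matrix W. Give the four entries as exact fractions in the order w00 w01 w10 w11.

obs A: pose=(7,2,N) → sL=30/157, sR=6/29, mL=-6/29, mR=-1377/4553
obs B: pose=(-3,4,W) → sL=15/113, sR=3/29, mL=-3/29, mR=-1113/6554
sensor matrix S = [[30/157, 6/29], [15/113, 3/29]]; det S = -3960/514489
solve [mL_A; mL_B] = S·[w00; w01] and [mR_A; mR_B] = S·[w10; w11]:
  w00 = 0, w01 = -1, w10 = -1/2, w11 = -1

0 -1 -1/2 -1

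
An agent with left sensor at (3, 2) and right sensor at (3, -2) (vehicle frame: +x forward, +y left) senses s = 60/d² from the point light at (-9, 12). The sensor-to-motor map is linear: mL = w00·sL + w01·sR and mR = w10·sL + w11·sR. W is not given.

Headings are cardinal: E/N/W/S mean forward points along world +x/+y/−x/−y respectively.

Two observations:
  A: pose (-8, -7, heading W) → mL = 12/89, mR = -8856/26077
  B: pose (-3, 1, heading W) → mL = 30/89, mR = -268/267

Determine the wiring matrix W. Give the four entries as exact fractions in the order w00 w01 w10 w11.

1 0 -1 -1

obs A: pose=(-8,-7,W) → sL=12/89, sR=60/293, mL=12/89, mR=-8856/26077
obs B: pose=(-3,1,W) → sL=30/89, sR=2/3, mL=30/89, mR=-268/267
sensor matrix S = [[12/89, 60/293], [30/89, 2/3]]; det S = 544/26077
solve [mL_A; mL_B] = S·[w00; w01] and [mR_A; mR_B] = S·[w10; w11]:
  w00 = 1, w01 = 0, w10 = -1, w11 = -1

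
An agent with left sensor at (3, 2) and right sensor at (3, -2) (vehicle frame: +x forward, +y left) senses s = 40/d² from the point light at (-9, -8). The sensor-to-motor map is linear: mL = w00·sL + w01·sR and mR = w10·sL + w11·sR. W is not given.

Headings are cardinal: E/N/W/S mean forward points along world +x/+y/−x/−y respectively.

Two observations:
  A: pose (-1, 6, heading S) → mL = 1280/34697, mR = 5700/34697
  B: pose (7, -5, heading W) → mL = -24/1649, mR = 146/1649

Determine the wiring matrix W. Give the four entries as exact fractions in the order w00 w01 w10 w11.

obs A: pose=(-1,6,S) → sL=40/221, sR=40/157, mL=1280/34697, mR=5700/34697
obs B: pose=(7,-5,W) → sL=4/17, sR=20/97, mL=-24/1649, mR=146/1649
sensor matrix S = [[40/221, 40/157], [4/17, 20/97]]; det S = -4480/197977
solve [mL_A; mL_B] = S·[w00; w01] and [mR_A; mR_B] = S·[w10; w11]:
  w00 = -1/2, w01 = 1/2, w10 = -1/2, w11 = 1

-1/2 1/2 -1/2 1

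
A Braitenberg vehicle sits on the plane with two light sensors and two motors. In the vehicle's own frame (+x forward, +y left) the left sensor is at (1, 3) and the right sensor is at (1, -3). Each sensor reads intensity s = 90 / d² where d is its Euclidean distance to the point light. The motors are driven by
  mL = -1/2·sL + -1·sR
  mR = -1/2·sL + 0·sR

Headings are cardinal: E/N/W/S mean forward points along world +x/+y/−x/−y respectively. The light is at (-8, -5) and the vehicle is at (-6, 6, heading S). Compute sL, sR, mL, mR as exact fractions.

18/25 90/101 -3159/2525 -9/25

left sensor world pos  = (-3, 5); dL² = 125
right sensor world pos = (-9, 5); dR² = 101
sL = 90/125 = 18/25
sR = 90/101 = 90/101
mL = -1/2·sL + -1·sR = -3159/2525
mR = -1/2·sL + 0·sR = -9/25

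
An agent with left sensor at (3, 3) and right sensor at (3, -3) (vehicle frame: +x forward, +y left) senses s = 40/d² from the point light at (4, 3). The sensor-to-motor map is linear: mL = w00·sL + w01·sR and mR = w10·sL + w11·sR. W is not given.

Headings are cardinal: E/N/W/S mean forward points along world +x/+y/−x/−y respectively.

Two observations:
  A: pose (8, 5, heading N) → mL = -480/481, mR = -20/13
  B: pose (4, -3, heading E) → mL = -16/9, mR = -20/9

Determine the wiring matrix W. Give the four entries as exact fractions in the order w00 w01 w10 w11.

-1 1 -1 0

obs A: pose=(8,5,N) → sL=20/13, sR=20/37, mL=-480/481, mR=-20/13
obs B: pose=(4,-3,E) → sL=20/9, sR=4/9, mL=-16/9, mR=-20/9
sensor matrix S = [[20/13, 20/37], [20/9, 4/9]]; det S = -2240/4329
solve [mL_A; mL_B] = S·[w00; w01] and [mR_A; mR_B] = S·[w10; w11]:
  w00 = -1, w01 = 1, w10 = -1, w11 = 0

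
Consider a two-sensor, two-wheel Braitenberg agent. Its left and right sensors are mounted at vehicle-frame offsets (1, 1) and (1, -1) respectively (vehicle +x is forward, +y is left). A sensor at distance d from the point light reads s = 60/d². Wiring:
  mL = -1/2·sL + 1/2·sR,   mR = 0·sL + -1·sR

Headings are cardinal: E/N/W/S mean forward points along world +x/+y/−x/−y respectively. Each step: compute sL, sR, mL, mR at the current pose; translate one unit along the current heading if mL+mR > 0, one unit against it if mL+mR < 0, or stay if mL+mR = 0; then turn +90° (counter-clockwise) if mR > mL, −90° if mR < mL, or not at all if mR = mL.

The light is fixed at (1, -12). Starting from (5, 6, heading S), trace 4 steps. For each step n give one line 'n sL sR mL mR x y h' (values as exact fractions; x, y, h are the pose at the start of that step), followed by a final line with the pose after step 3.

n=0: pose=(5,6,S); sL=30/157, sR=30/149; mL=120/23393, mR=-30/149; mL+mR=-4590/23393 → advance -1; mR−mL=-4830/23393 → turn -1·90°
n=1: pose=(5,7,W); sL=20/111, sR=60/409; mL=-760/45399, mR=-60/409; mL+mR=-7420/45399 → advance -1; mR−mL=-5900/45399 → turn -1·90°
n=2: pose=(6,7,N); sL=15/104, sR=15/109; mL=-75/22672, mR=-15/109; mL+mR=-3195/22672 → advance -1; mR−mL=-3045/22672 → turn -1·90°
n=3: pose=(6,6,E); sL=60/397, sR=12/65; mL=432/25805, mR=-12/65; mL+mR=-4332/25805 → advance -1; mR−mL=-5196/25805 → turn -1·90°

0 30/157 30/149 120/23393 -30/149 5 6 S
1 20/111 60/409 -760/45399 -60/409 5 7 W
2 15/104 15/109 -75/22672 -15/109 6 7 N
3 60/397 12/65 432/25805 -12/65 6 6 E
final 5 6 S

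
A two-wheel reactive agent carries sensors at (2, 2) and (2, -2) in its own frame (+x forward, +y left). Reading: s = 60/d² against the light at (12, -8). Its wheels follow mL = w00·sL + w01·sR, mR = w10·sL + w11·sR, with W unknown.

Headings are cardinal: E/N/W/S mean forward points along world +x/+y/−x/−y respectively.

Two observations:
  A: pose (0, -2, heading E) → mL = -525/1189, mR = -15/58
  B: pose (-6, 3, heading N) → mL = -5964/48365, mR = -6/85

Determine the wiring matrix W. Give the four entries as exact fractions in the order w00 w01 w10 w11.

-1/2 -1/2 0 -1/2

obs A: pose=(0,-2,E) → sL=15/41, sR=15/29, mL=-525/1189, mR=-15/58
obs B: pose=(-6,3,N) → sL=60/569, sR=12/85, mL=-5964/48365, mR=-6/85
sensor matrix S = [[15/41, 15/29], [60/569, 12/85]]; det S = -33264/11501197
solve [mL_A; mL_B] = S·[w00; w01] and [mR_A; mR_B] = S·[w10; w11]:
  w00 = -1/2, w01 = -1/2, w10 = 0, w11 = -1/2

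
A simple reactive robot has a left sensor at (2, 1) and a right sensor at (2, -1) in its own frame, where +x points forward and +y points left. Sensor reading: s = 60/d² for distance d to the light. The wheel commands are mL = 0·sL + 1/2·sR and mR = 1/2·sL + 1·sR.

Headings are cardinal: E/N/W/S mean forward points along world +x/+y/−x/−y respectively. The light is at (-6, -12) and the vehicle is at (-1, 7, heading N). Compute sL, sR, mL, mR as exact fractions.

60/457 20/159 10/159 13910/72663

left sensor world pos  = (-2, 9); dL² = 457
right sensor world pos = (0, 9); dR² = 477
sL = 60/457 = 60/457
sR = 60/477 = 20/159
mL = 0·sL + 1/2·sR = 10/159
mR = 1/2·sL + 1·sR = 13910/72663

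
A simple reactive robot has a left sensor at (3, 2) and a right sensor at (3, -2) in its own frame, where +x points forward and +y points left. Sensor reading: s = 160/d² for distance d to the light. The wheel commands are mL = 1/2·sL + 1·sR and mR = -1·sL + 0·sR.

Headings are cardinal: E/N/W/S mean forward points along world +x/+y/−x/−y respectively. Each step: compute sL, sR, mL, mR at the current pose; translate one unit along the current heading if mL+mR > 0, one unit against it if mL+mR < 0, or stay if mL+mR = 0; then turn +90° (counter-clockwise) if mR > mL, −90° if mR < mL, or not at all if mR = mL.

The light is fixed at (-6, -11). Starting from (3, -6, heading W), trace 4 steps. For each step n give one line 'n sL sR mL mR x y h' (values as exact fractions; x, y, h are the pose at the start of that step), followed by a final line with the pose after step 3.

n=0: pose=(3,-6,W); sL=32/9, sR=32/17; mL=560/153, mR=-32/9; mL+mR=16/153 → advance +1; mR−mL=-368/51 → turn -1·90°
n=1: pose=(2,-6,N); sL=8/5, sR=40/41; mL=364/205, mR=-8/5; mL+mR=36/205 → advance +1; mR−mL=-692/205 → turn -1·90°
n=2: pose=(2,-5,E); sL=32/37, sR=160/137; mL=8112/5069, mR=-32/37; mL+mR=3728/5069 → advance +1; mR−mL=-12496/5069 → turn -1·90°
n=3: pose=(3,-5,S); sL=16/13, sR=80/29; mL=1272/377, mR=-16/13; mL+mR=808/377 → advance +1; mR−mL=-1736/377 → turn -1·90°

0 32/9 32/17 560/153 -32/9 3 -6 W
1 8/5 40/41 364/205 -8/5 2 -6 N
2 32/37 160/137 8112/5069 -32/37 2 -5 E
3 16/13 80/29 1272/377 -16/13 3 -5 S
final 3 -6 W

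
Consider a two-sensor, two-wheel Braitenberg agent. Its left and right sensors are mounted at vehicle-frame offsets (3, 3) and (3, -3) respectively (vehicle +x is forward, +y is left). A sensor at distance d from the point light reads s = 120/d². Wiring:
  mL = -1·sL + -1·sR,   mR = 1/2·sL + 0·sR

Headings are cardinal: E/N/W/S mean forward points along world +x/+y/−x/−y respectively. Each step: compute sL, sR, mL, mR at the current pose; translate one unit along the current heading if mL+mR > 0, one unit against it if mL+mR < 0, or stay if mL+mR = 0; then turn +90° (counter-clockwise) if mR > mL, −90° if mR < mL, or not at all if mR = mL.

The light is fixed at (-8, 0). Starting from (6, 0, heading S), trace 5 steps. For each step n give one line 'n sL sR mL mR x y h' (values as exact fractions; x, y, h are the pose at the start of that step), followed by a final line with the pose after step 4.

n=0: pose=(6,0,S); sL=60/149, sR=12/13; mL=-2568/1937, mR=30/149; mL+mR=-2178/1937 → advance -1; mR−mL=2958/1937 → turn +1·90°
n=1: pose=(6,1,E); sL=24/61, sR=120/293; mL=-14352/17873, mR=12/61; mL+mR=-10836/17873 → advance -1; mR−mL=17868/17873 → turn +1·90°
n=2: pose=(5,1,N); sL=30/29, sR=15/34; mL=-1455/986, mR=15/29; mL+mR=-945/986 → advance -1; mR−mL=1965/986 → turn +1·90°
n=3: pose=(5,0,W); sL=120/109, sR=120/109; mL=-240/109, mR=60/109; mL+mR=-180/109 → advance -1; mR−mL=300/109 → turn +1·90°
n=4: pose=(6,0,S); sL=60/149, sR=12/13; mL=-2568/1937, mR=30/149; mL+mR=-2178/1937 → advance -1; mR−mL=2958/1937 → turn +1·90°

0 60/149 12/13 -2568/1937 30/149 6 0 S
1 24/61 120/293 -14352/17873 12/61 6 1 E
2 30/29 15/34 -1455/986 15/29 5 1 N
3 120/109 120/109 -240/109 60/109 5 0 W
4 60/149 12/13 -2568/1937 30/149 6 0 S
final 6 1 E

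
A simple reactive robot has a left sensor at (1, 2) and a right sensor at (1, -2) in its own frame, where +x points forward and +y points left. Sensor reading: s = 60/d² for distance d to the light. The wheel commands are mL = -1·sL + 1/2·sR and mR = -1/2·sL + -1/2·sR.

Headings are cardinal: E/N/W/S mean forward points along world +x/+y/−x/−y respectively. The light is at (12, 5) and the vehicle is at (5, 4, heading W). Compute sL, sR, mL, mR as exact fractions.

left sensor world pos  = (4, 2); dL² = 73
right sensor world pos = (4, 6); dR² = 65
sL = 60/73 = 60/73
sR = 60/65 = 12/13
mL = -1·sL + 1/2·sR = -342/949
mR = -1/2·sL + -1/2·sR = -828/949

60/73 12/13 -342/949 -828/949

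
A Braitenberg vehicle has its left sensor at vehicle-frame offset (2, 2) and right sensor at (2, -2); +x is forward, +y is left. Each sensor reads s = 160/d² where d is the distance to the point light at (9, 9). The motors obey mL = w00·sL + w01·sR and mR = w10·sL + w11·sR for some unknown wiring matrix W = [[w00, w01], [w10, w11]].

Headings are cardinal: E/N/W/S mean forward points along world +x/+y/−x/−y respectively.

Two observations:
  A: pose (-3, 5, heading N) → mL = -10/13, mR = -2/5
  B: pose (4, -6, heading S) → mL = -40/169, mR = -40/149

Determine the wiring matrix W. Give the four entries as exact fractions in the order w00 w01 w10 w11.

obs A: pose=(-3,5,N) → sL=4/5, sR=20/13, mL=-10/13, mR=-2/5
obs B: pose=(4,-6,S) → sL=80/149, sR=80/169, mL=-40/169, mR=-40/149
sensor matrix S = [[4/5, 20/13], [80/149, 80/169]]; det S = -11264/25181
solve [mL_A; mL_B] = S·[w00; w01] and [mR_A; mR_B] = S·[w10; w11]:
  w00 = 0, w01 = -1/2, w10 = -1/2, w11 = 0

0 -1/2 -1/2 0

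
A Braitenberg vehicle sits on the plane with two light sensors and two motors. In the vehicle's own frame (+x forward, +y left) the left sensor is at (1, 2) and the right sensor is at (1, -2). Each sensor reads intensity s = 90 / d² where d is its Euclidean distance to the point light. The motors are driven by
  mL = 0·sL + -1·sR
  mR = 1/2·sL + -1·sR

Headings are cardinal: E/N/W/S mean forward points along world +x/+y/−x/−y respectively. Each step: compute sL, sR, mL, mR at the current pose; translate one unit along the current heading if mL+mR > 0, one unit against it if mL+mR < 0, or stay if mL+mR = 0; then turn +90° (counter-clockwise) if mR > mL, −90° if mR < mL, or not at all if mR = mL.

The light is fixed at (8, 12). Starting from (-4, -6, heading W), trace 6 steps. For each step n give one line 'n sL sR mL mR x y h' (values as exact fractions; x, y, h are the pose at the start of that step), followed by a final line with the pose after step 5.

0 90/569 18/85 -18/85 -6417/48365 -4 -6 W
1 45/221 9/53 -9/53 -1593/23426 -3 -6 S
2 18/65 90/461 -90/461 -1701/29965 -3 -5 E
3 45/226 45/178 -45/178 -6165/40228 -4 -5 N
4 90/569 18/85 -18/85 -6417/48365 -4 -6 W
5 45/221 9/53 -9/53 -1593/23426 -3 -6 S
final -3 -5 E

n=0: pose=(-4,-6,W); sL=90/569, sR=18/85; mL=-18/85, mR=-6417/48365; mL+mR=-16659/48365 → advance -1; mR−mL=45/569 → turn +1·90°
n=1: pose=(-3,-6,S); sL=45/221, sR=9/53; mL=-9/53, mR=-1593/23426; mL+mR=-5571/23426 → advance -1; mR−mL=45/442 → turn +1·90°
n=2: pose=(-3,-5,E); sL=18/65, sR=90/461; mL=-90/461, mR=-1701/29965; mL+mR=-7551/29965 → advance -1; mR−mL=9/65 → turn +1·90°
n=3: pose=(-4,-5,N); sL=45/226, sR=45/178; mL=-45/178, mR=-6165/40228; mL+mR=-16335/40228 → advance -1; mR−mL=45/452 → turn +1·90°
n=4: pose=(-4,-6,W); sL=90/569, sR=18/85; mL=-18/85, mR=-6417/48365; mL+mR=-16659/48365 → advance -1; mR−mL=45/569 → turn +1·90°
n=5: pose=(-3,-6,S); sL=45/221, sR=9/53; mL=-9/53, mR=-1593/23426; mL+mR=-5571/23426 → advance -1; mR−mL=45/442 → turn +1·90°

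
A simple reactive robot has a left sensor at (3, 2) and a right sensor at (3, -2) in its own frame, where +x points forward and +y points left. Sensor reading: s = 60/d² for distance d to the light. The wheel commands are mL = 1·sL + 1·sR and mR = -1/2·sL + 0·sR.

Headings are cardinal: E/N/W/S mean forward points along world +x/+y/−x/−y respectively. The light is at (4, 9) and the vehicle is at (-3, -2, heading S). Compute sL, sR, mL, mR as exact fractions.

left sensor world pos  = (-1, -5); dL² = 221
right sensor world pos = (-5, -5); dR² = 277
sL = 60/221 = 60/221
sR = 60/277 = 60/277
mL = 1·sL + 1·sR = 29880/61217
mR = -1/2·sL + 0·sR = -30/221

60/221 60/277 29880/61217 -30/221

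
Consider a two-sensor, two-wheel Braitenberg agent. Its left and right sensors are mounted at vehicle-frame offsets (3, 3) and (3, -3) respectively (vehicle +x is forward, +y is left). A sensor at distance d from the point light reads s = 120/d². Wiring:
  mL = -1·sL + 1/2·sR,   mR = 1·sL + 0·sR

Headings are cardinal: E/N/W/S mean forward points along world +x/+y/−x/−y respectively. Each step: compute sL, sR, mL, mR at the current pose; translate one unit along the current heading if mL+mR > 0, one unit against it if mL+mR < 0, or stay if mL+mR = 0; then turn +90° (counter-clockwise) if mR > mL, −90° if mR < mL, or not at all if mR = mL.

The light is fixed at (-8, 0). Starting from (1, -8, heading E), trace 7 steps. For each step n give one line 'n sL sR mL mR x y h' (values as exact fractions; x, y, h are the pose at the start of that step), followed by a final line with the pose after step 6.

n=0: pose=(1,-8,E); sL=120/169, sR=24/53; mL=-4332/8957, mR=120/169; mL+mR=12/53 → advance +1; mR−mL=10692/8957 → turn +1·90°
n=1: pose=(2,-8,N); sL=60/37, sR=60/97; mL=-4710/3589, mR=60/37; mL+mR=30/97 → advance +1; mR−mL=10530/3589 → turn +1·90°
n=2: pose=(2,-7,W); sL=120/149, sR=24/13; mL=228/1937, mR=120/149; mL+mR=12/13 → advance +1; mR−mL=1332/1937 → turn +1·90°
n=3: pose=(1,-7,S); sL=30/61, sR=15/17; mL=-105/2074, mR=30/61; mL+mR=15/34 → advance +1; mR−mL=1125/2074 → turn +1·90°
n=4: pose=(1,-8,E); sL=120/169, sR=24/53; mL=-4332/8957, mR=120/169; mL+mR=12/53 → advance +1; mR−mL=10692/8957 → turn +1·90°
n=5: pose=(2,-8,N); sL=60/37, sR=60/97; mL=-4710/3589, mR=60/37; mL+mR=30/97 → advance +1; mR−mL=10530/3589 → turn +1·90°
n=6: pose=(2,-7,W); sL=120/149, sR=24/13; mL=228/1937, mR=120/149; mL+mR=12/13 → advance +1; mR−mL=1332/1937 → turn +1·90°

0 120/169 24/53 -4332/8957 120/169 1 -8 E
1 60/37 60/97 -4710/3589 60/37 2 -8 N
2 120/149 24/13 228/1937 120/149 2 -7 W
3 30/61 15/17 -105/2074 30/61 1 -7 S
4 120/169 24/53 -4332/8957 120/169 1 -8 E
5 60/37 60/97 -4710/3589 60/37 2 -8 N
6 120/149 24/13 228/1937 120/149 2 -7 W
final 1 -7 S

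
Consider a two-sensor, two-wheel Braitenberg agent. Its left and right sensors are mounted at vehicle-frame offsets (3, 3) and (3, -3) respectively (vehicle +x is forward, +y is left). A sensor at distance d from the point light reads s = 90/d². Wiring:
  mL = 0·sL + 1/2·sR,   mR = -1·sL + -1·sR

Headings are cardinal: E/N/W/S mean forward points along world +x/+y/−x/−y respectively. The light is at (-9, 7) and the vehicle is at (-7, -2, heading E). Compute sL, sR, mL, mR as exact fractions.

left sensor world pos  = (-4, 1); dL² = 61
right sensor world pos = (-4, -5); dR² = 169
sL = 90/61 = 90/61
sR = 90/169 = 90/169
mL = 0·sL + 1/2·sR = 45/169
mR = -1·sL + -1·sR = -20700/10309

90/61 90/169 45/169 -20700/10309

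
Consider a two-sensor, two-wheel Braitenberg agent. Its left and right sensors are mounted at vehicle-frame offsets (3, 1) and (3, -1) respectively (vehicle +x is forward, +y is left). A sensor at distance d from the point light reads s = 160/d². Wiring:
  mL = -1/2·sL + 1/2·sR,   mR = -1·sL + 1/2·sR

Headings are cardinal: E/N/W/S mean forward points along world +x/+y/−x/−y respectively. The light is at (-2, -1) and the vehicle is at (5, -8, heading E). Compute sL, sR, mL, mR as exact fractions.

20/17 40/41 -70/697 -480/697

left sensor world pos  = (8, -7); dL² = 136
right sensor world pos = (8, -9); dR² = 164
sL = 160/136 = 20/17
sR = 160/164 = 40/41
mL = -1/2·sL + 1/2·sR = -70/697
mR = -1·sL + 1/2·sR = -480/697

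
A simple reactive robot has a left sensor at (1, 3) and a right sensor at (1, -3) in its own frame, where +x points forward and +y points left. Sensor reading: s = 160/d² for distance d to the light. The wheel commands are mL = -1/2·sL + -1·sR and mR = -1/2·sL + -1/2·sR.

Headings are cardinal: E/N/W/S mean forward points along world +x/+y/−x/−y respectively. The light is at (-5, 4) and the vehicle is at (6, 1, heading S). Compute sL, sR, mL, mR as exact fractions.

left sensor world pos  = (9, 0); dL² = 212
right sensor world pos = (3, 0); dR² = 80
sL = 160/212 = 40/53
sR = 160/80 = 2
mL = -1/2·sL + -1·sR = -126/53
mR = -1/2·sL + -1/2·sR = -73/53

40/53 2 -126/53 -73/53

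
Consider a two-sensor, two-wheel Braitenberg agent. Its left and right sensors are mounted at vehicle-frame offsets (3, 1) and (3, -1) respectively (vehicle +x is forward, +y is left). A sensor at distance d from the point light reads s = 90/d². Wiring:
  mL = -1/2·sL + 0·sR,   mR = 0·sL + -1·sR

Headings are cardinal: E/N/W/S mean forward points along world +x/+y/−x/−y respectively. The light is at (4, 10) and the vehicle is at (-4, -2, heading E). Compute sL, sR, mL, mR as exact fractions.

45/73 45/97 -45/146 -45/97

left sensor world pos  = (-1, -1); dL² = 146
right sensor world pos = (-1, -3); dR² = 194
sL = 90/146 = 45/73
sR = 90/194 = 45/97
mL = -1/2·sL + 0·sR = -45/146
mR = 0·sL + -1·sR = -45/97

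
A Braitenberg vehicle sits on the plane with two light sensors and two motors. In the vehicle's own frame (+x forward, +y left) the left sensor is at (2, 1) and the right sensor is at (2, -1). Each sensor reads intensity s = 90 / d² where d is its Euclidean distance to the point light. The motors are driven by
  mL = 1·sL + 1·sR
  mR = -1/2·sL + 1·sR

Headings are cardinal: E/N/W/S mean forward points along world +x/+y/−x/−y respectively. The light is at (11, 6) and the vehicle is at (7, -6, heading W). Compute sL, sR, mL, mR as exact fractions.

18/41 90/157 6516/6437 2277/6437

left sensor world pos  = (5, -7); dL² = 205
right sensor world pos = (5, -5); dR² = 157
sL = 90/205 = 18/41
sR = 90/157 = 90/157
mL = 1·sL + 1·sR = 6516/6437
mR = -1/2·sL + 1·sR = 2277/6437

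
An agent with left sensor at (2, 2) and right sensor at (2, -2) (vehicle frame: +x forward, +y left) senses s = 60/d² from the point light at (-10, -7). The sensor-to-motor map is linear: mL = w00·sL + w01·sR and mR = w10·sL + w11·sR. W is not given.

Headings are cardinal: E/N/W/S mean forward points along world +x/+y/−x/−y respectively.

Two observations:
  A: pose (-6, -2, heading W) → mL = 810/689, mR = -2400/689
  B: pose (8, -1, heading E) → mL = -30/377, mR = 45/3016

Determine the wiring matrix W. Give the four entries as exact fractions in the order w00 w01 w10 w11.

obs A: pose=(-6,-2,W) → sL=60/13, sR=60/53, mL=810/689, mR=-2400/689
obs B: pose=(8,-1,E) → sL=15/116, sR=15/104, mL=-30/377, mR=45/3016
sensor matrix S = [[60/13, 60/53], [15/116, 15/104]]; det S = 269775/519506
solve [mL_A; mL_B] = S·[w00; w01] and [mR_A; mR_B] = S·[w10; w11]:
  w00 = 1/2, w01 = -1, w10 = -1, w11 = 1

1/2 -1 -1 1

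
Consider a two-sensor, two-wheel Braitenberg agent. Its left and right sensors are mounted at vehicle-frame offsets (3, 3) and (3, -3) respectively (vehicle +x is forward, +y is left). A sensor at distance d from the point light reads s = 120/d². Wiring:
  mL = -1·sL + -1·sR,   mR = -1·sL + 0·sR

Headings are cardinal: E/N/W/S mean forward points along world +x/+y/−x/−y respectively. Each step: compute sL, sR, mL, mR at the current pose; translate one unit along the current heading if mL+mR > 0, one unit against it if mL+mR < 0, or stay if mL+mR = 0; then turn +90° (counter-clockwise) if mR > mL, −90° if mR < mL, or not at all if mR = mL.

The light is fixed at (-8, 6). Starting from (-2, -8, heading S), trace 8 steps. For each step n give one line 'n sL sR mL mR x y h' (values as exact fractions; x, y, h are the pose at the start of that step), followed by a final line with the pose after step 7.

0 12/37 60/149 -4008/5513 -12/37 -2 -8 S
1 120/181 120/337 -62160/60997 -120/181 -2 -7 E
2 15/13 30/41 -1005/533 -15/13 -3 -7 N
3 120/293 24/25 -10032/7325 -120/293 -3 -8 W
4 12/37 60/149 -4008/5513 -12/37 -2 -8 S
5 120/181 120/337 -62160/60997 -120/181 -2 -7 E
6 15/13 30/41 -1005/533 -15/13 -3 -7 N
7 120/293 24/25 -10032/7325 -120/293 -3 -8 W
final -2 -8 S

n=0: pose=(-2,-8,S); sL=12/37, sR=60/149; mL=-4008/5513, mR=-12/37; mL+mR=-5796/5513 → advance -1; mR−mL=60/149 → turn +1·90°
n=1: pose=(-2,-7,E); sL=120/181, sR=120/337; mL=-62160/60997, mR=-120/181; mL+mR=-102600/60997 → advance -1; mR−mL=120/337 → turn +1·90°
n=2: pose=(-3,-7,N); sL=15/13, sR=30/41; mL=-1005/533, mR=-15/13; mL+mR=-1620/533 → advance -1; mR−mL=30/41 → turn +1·90°
n=3: pose=(-3,-8,W); sL=120/293, sR=24/25; mL=-10032/7325, mR=-120/293; mL+mR=-13032/7325 → advance -1; mR−mL=24/25 → turn +1·90°
n=4: pose=(-2,-8,S); sL=12/37, sR=60/149; mL=-4008/5513, mR=-12/37; mL+mR=-5796/5513 → advance -1; mR−mL=60/149 → turn +1·90°
n=5: pose=(-2,-7,E); sL=120/181, sR=120/337; mL=-62160/60997, mR=-120/181; mL+mR=-102600/60997 → advance -1; mR−mL=120/337 → turn +1·90°
n=6: pose=(-3,-7,N); sL=15/13, sR=30/41; mL=-1005/533, mR=-15/13; mL+mR=-1620/533 → advance -1; mR−mL=30/41 → turn +1·90°
n=7: pose=(-3,-8,W); sL=120/293, sR=24/25; mL=-10032/7325, mR=-120/293; mL+mR=-13032/7325 → advance -1; mR−mL=24/25 → turn +1·90°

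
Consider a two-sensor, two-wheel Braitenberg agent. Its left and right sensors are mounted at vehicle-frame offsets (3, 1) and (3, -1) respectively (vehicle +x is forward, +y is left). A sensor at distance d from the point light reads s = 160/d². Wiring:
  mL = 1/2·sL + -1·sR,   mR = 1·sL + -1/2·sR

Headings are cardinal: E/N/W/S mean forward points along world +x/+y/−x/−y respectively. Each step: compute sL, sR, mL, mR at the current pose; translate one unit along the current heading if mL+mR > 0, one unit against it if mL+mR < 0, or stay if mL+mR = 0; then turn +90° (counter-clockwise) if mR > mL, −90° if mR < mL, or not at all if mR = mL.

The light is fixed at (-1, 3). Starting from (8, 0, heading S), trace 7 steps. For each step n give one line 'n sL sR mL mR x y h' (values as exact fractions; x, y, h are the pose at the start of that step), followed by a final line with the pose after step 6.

n=0: pose=(8,0,S); sL=20/17, sR=8/5; mL=-86/85, mR=32/85; mL+mR=-54/85 → advance -1; mR−mL=118/85 → turn +1·90°
n=1: pose=(8,1,E); sL=32/29, sR=160/153; mL=-2192/4437, mR=2576/4437; mL+mR=128/1479 → advance +1; mR−mL=4768/4437 → turn +1·90°
n=2: pose=(9,1,N); sL=80/41, sR=80/61; mL=-840/2501, mR=3240/2501; mL+mR=2400/2501 → advance +1; mR−mL=4080/2501 → turn +1·90°
n=3: pose=(9,2,W); sL=160/53, sR=160/49; mL=-4560/2597, mR=3600/2597; mL+mR=-960/2597 → advance -1; mR−mL=8160/2597 → turn +1·90°
n=4: pose=(10,2,S); sL=1, sR=40/29; mL=-51/58, mR=9/29; mL+mR=-33/58 → advance -1; mR−mL=69/58 → turn +1·90°
n=5: pose=(10,3,E); sL=160/197, sR=160/197; mL=-80/197, mR=80/197; mL+mR=0 → advance +0; mR−mL=160/197 → turn +1·90°
n=6: pose=(10,3,N); sL=160/109, sR=160/153; mL=-5200/16677, mR=15760/16677; mL+mR=3520/5559 → advance +1; mR−mL=20960/16677 → turn +1·90°

0 20/17 8/5 -86/85 32/85 8 0 S
1 32/29 160/153 -2192/4437 2576/4437 8 1 E
2 80/41 80/61 -840/2501 3240/2501 9 1 N
3 160/53 160/49 -4560/2597 3600/2597 9 2 W
4 1 40/29 -51/58 9/29 10 2 S
5 160/197 160/197 -80/197 80/197 10 3 E
6 160/109 160/153 -5200/16677 15760/16677 10 3 N
final 10 4 W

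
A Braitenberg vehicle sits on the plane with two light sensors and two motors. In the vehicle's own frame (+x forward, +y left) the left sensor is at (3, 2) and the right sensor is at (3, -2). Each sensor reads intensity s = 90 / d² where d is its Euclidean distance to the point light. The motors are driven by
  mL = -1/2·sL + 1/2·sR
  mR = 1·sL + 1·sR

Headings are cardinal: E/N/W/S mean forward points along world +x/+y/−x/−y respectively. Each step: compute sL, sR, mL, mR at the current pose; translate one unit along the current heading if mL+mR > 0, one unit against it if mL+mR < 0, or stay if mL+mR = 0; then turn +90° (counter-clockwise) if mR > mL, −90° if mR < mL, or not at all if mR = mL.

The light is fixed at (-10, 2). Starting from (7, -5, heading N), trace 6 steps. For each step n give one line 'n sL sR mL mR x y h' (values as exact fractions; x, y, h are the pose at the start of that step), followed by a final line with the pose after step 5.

0 90/241 90/377 -6120/90857 55620/90857 7 -5 N
1 9/26 45/106 27/689 531/689 7 -4 W
2 2/9 90/277 128/2493 1364/2493 6 -4 S
3 45/193 45/221 -630/42653 18630/42653 6 -5 E
4 90/241 90/377 -6120/90857 55620/90857 7 -5 N
5 9/26 45/106 27/689 531/689 7 -4 W
final 6 -4 S

n=0: pose=(7,-5,N); sL=90/241, sR=90/377; mL=-6120/90857, mR=55620/90857; mL+mR=49500/90857 → advance +1; mR−mL=61740/90857 → turn +1·90°
n=1: pose=(7,-4,W); sL=9/26, sR=45/106; mL=27/689, mR=531/689; mL+mR=558/689 → advance +1; mR−mL=504/689 → turn +1·90°
n=2: pose=(6,-4,S); sL=2/9, sR=90/277; mL=128/2493, mR=1364/2493; mL+mR=1492/2493 → advance +1; mR−mL=412/831 → turn +1·90°
n=3: pose=(6,-5,E); sL=45/193, sR=45/221; mL=-630/42653, mR=18630/42653; mL+mR=18000/42653 → advance +1; mR−mL=19260/42653 → turn +1·90°
n=4: pose=(7,-5,N); sL=90/241, sR=90/377; mL=-6120/90857, mR=55620/90857; mL+mR=49500/90857 → advance +1; mR−mL=61740/90857 → turn +1·90°
n=5: pose=(7,-4,W); sL=9/26, sR=45/106; mL=27/689, mR=531/689; mL+mR=558/689 → advance +1; mR−mL=504/689 → turn +1·90°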